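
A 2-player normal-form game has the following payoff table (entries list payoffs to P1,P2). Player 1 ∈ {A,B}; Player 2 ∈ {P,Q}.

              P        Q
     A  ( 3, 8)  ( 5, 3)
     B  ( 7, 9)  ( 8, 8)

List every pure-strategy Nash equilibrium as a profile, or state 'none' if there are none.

(A,P): not NE [P1→B gives 7>3]
(A,Q): not NE [P1→B gives 8>5; P2→P gives 8>3]
(B,P): NE
(B,Q): not NE [P2→P gives 9>8]

Nash profiles: (B,P)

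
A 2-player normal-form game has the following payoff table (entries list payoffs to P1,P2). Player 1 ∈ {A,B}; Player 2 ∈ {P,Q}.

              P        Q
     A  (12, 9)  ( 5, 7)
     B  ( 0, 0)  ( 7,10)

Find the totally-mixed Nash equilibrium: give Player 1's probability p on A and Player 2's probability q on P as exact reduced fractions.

P1 mixes 5/6 on A; P2 mixes 1/7 on P

P1 indiff ⇒ q·12+(1-q)·5 = q·0+(1-q)·7 ⇒ q(12) = (1-q)(2) ⇒ q = 1/7
P2 indiff ⇒ p·9+(1-p)·0 = p·7+(1-p)·10 ⇒ p(2) = (1-p)(10) ⇒ p = 5/6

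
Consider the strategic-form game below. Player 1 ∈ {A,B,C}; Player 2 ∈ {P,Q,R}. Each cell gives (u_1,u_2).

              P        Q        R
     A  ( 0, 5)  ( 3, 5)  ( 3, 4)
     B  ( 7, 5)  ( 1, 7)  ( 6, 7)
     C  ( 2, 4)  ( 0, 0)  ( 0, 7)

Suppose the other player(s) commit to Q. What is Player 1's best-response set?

u_1(A vs Q) = 3
u_1(B vs Q) = 1
u_1(C vs Q) = 0
max payoff 3 at {A}

argmax u_1 = {A}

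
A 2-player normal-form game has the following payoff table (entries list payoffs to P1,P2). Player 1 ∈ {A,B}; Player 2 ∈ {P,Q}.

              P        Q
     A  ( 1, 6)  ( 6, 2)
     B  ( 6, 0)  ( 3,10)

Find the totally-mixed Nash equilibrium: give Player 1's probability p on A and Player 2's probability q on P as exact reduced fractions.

(p,q) = (5/7, 3/8)

P1 indiff ⇒ q·1+(1-q)·6 = q·6+(1-q)·3 ⇒ q(-5) = (1-q)(-3) ⇒ q = 3/8
P2 indiff ⇒ p·6+(1-p)·0 = p·2+(1-p)·10 ⇒ p(4) = (1-p)(10) ⇒ p = 5/7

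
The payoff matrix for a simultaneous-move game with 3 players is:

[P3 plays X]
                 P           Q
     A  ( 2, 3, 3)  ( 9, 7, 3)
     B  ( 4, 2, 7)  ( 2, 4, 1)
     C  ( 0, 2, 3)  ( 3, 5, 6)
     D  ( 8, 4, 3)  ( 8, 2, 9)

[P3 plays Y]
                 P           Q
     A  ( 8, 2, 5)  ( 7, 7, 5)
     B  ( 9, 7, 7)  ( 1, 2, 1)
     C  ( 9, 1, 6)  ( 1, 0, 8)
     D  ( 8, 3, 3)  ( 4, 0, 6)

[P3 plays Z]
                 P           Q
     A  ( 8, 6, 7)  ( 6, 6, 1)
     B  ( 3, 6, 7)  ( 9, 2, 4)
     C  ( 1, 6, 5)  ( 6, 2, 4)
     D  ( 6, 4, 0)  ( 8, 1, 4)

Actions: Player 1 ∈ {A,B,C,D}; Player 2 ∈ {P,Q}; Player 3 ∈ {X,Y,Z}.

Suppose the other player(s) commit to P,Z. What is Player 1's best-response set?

u_1(A vs P,Z) = 8
u_1(B vs P,Z) = 3
u_1(C vs P,Z) = 1
u_1(D vs P,Z) = 6
max payoff 8 at {A}

argmax u_1 = {A}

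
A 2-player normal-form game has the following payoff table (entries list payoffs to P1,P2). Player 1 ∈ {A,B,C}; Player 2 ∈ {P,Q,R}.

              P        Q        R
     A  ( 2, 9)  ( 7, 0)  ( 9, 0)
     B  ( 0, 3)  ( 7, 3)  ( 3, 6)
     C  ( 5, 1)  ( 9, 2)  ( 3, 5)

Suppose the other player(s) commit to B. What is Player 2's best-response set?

P2 best: {R}

u_2(P vs B) = 3
u_2(Q vs B) = 3
u_2(R vs B) = 6
max payoff 6 at {R}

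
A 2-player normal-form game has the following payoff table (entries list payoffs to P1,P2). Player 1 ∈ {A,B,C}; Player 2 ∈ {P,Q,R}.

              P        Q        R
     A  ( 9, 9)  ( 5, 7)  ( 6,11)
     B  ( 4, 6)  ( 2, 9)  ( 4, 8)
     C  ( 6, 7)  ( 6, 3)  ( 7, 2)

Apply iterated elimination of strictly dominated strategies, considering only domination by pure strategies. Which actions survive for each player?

P1 drop B (A beats it: P:9>4 Q:5>2 R:6>4)
P2 drop Q (P beats it: A:9>7 C:7>3)
P1→{A,C} P2→{P,R}

IESDS → P1:{A,C} P2:{P,R}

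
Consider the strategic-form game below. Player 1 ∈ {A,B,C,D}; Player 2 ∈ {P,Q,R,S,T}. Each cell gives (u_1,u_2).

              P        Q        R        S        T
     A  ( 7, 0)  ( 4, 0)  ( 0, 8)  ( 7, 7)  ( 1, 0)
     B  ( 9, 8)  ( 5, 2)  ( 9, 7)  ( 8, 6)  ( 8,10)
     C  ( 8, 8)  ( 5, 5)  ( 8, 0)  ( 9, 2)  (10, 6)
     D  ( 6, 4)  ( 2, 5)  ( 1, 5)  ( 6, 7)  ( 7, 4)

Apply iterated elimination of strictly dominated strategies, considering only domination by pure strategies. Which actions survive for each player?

P1 drop A (B beats it: P:9>7 Q:5>4 R:9>0 S:8>7 T:8>1)
P1 drop D (B beats it: P:9>6 Q:5>2 R:9>1 S:8>6 T:8>7)
P2 drop Q (P beats it: B:8>2 C:8>5)
P2 drop R (P beats it: B:8>7 C:8>0)
P2 drop S (P beats it: B:8>6 C:8>2)
P1→{B,C} P2→{P,T}

IESDS → P1:{B,C} P2:{P,T}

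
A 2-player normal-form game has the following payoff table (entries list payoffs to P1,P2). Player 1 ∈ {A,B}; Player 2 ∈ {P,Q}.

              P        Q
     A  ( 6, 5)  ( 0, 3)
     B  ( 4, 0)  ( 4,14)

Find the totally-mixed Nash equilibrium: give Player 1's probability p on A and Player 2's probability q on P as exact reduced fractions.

(p,q) = (7/8, 2/3)

P1 indiff ⇒ q·6+(1-q)·0 = q·4+(1-q)·4 ⇒ q(2) = (1-q)(4) ⇒ q = 2/3
P2 indiff ⇒ p·5+(1-p)·0 = p·3+(1-p)·14 ⇒ p(2) = (1-p)(14) ⇒ p = 7/8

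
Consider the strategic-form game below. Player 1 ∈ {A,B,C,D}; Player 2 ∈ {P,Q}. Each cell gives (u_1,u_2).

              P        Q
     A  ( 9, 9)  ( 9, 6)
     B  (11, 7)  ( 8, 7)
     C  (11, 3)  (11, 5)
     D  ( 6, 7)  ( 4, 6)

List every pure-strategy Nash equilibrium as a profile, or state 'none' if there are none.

NE set: (B,P), (C,Q)

(A,P): not NE [P1→C gives 11>9]
(A,Q): not NE [P1→C gives 11>9; P2→P gives 9>6]
(B,P): NE
(B,Q): not NE [P1→C gives 11>8]
(C,P): not NE [P2→Q gives 5>3]
(C,Q): NE
(D,P): not NE [P1→C gives 11>6]
(D,Q): not NE [P1→C gives 11>4; P2→P gives 7>6]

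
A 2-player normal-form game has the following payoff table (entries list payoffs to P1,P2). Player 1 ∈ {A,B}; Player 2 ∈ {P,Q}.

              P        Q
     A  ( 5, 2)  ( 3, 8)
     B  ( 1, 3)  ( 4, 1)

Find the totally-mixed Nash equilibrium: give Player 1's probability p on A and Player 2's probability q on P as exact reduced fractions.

P1 indiff ⇒ q·5+(1-q)·3 = q·1+(1-q)·4 ⇒ q(4) = (1-q)(1) ⇒ q = 1/5
P2 indiff ⇒ p·2+(1-p)·3 = p·8+(1-p)·1 ⇒ p(-6) = (1-p)(-2) ⇒ p = 1/4

p=1/4, q=1/5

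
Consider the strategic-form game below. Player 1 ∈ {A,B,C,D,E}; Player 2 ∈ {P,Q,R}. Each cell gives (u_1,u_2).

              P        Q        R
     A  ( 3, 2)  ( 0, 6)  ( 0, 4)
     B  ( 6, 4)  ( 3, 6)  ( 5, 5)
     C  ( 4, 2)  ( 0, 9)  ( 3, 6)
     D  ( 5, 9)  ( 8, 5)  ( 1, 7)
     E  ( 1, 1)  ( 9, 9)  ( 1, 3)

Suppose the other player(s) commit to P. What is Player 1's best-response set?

P1 best: {B}

u_1(A vs P) = 3
u_1(B vs P) = 6
u_1(C vs P) = 4
u_1(D vs P) = 5
u_1(E vs P) = 1
max payoff 6 at {B}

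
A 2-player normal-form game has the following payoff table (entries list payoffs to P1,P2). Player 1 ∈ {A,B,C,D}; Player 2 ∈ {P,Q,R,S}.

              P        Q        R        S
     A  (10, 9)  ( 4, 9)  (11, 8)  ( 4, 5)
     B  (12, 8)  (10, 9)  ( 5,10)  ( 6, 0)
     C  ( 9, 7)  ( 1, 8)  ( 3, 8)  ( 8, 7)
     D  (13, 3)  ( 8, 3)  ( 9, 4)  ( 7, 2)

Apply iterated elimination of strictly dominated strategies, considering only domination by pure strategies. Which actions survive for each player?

P2 drop S (Q beats it: A:9>5 B:9>0 C:8>7 D:3>2)
P1 drop C (A beats it: P:10>9 Q:4>1 R:11>3)
P1→{A,B,D} P2→{P,Q,R}

Remaining: P1:{A,B,D} P2:{P,Q,R}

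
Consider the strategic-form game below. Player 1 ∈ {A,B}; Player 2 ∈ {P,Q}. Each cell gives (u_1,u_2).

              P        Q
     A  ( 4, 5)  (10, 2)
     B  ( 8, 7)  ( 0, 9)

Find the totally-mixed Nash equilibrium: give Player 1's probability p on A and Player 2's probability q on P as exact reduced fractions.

P1 mixes 2/5 on A; P2 mixes 5/7 on P

P1 indiff ⇒ q·4+(1-q)·10 = q·8+(1-q)·0 ⇒ q(-4) = (1-q)(-10) ⇒ q = 5/7
P2 indiff ⇒ p·5+(1-p)·7 = p·2+(1-p)·9 ⇒ p(3) = (1-p)(2) ⇒ p = 2/5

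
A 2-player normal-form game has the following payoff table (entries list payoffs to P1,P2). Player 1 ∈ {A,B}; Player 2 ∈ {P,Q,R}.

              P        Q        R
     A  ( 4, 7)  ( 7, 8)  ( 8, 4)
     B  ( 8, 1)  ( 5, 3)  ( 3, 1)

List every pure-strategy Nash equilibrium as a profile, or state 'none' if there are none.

PSNE = {(A,Q)}

(A,P): not NE [P1→B gives 8>4; P2→Q gives 8>7]
(A,Q): NE
(A,R): not NE [P2→Q gives 8>4]
(B,P): not NE [P2→Q gives 3>1]
(B,Q): not NE [P1→A gives 7>5]
(B,R): not NE [P1→A gives 8>3; P2→Q gives 3>1]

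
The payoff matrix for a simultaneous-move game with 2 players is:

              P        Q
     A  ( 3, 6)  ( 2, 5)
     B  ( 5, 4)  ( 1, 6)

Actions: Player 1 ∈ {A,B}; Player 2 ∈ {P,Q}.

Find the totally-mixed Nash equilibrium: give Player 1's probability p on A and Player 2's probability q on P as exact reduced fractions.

P1 indiff ⇒ q·3+(1-q)·2 = q·5+(1-q)·1 ⇒ q(-2) = (1-q)(-1) ⇒ q = 1/3
P2 indiff ⇒ p·6+(1-p)·4 = p·5+(1-p)·6 ⇒ p(1) = (1-p)(2) ⇒ p = 2/3

P1 mixes 2/3 on A; P2 mixes 1/3 on P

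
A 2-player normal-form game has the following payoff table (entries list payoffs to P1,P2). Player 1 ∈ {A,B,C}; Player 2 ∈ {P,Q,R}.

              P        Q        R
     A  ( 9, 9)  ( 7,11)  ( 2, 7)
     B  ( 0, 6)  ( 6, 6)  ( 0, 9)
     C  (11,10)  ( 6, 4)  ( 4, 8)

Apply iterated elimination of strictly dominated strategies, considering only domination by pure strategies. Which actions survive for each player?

Survivors P1:{A,C} P2:{P,Q}

P1 drop B (A beats it: P:9>0 Q:7>6 R:2>0)
P2 drop R (P beats it: A:9>7 C:10>8)
P1→{A,C} P2→{P,Q}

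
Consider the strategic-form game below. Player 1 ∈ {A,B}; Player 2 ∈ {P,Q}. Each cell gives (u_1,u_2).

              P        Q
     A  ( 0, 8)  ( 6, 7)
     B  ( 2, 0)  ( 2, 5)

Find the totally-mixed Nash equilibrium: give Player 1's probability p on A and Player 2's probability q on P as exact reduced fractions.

P1 indiff ⇒ q·0+(1-q)·6 = q·2+(1-q)·2 ⇒ q(-2) = (1-q)(-4) ⇒ q = 2/3
P2 indiff ⇒ p·8+(1-p)·0 = p·7+(1-p)·5 ⇒ p(1) = (1-p)(5) ⇒ p = 5/6

p=5/6, q=2/3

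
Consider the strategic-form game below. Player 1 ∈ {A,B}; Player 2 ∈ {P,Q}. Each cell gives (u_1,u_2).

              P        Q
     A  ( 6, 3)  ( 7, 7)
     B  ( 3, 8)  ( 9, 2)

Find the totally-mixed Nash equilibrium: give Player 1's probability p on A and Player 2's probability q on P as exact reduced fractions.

P1 indiff ⇒ q·6+(1-q)·7 = q·3+(1-q)·9 ⇒ q(3) = (1-q)(2) ⇒ q = 2/5
P2 indiff ⇒ p·3+(1-p)·8 = p·7+(1-p)·2 ⇒ p(-4) = (1-p)(-6) ⇒ p = 3/5

p=3/5, q=2/5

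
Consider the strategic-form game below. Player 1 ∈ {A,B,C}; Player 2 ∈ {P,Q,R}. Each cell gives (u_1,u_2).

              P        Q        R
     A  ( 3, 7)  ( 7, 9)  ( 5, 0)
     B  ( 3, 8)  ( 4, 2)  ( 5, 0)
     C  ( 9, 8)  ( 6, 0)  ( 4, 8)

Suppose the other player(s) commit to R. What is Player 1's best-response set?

argmax u_1 = {A,B}

u_1(A vs R) = 5
u_1(B vs R) = 5
u_1(C vs R) = 4
max payoff 5 at {A,B}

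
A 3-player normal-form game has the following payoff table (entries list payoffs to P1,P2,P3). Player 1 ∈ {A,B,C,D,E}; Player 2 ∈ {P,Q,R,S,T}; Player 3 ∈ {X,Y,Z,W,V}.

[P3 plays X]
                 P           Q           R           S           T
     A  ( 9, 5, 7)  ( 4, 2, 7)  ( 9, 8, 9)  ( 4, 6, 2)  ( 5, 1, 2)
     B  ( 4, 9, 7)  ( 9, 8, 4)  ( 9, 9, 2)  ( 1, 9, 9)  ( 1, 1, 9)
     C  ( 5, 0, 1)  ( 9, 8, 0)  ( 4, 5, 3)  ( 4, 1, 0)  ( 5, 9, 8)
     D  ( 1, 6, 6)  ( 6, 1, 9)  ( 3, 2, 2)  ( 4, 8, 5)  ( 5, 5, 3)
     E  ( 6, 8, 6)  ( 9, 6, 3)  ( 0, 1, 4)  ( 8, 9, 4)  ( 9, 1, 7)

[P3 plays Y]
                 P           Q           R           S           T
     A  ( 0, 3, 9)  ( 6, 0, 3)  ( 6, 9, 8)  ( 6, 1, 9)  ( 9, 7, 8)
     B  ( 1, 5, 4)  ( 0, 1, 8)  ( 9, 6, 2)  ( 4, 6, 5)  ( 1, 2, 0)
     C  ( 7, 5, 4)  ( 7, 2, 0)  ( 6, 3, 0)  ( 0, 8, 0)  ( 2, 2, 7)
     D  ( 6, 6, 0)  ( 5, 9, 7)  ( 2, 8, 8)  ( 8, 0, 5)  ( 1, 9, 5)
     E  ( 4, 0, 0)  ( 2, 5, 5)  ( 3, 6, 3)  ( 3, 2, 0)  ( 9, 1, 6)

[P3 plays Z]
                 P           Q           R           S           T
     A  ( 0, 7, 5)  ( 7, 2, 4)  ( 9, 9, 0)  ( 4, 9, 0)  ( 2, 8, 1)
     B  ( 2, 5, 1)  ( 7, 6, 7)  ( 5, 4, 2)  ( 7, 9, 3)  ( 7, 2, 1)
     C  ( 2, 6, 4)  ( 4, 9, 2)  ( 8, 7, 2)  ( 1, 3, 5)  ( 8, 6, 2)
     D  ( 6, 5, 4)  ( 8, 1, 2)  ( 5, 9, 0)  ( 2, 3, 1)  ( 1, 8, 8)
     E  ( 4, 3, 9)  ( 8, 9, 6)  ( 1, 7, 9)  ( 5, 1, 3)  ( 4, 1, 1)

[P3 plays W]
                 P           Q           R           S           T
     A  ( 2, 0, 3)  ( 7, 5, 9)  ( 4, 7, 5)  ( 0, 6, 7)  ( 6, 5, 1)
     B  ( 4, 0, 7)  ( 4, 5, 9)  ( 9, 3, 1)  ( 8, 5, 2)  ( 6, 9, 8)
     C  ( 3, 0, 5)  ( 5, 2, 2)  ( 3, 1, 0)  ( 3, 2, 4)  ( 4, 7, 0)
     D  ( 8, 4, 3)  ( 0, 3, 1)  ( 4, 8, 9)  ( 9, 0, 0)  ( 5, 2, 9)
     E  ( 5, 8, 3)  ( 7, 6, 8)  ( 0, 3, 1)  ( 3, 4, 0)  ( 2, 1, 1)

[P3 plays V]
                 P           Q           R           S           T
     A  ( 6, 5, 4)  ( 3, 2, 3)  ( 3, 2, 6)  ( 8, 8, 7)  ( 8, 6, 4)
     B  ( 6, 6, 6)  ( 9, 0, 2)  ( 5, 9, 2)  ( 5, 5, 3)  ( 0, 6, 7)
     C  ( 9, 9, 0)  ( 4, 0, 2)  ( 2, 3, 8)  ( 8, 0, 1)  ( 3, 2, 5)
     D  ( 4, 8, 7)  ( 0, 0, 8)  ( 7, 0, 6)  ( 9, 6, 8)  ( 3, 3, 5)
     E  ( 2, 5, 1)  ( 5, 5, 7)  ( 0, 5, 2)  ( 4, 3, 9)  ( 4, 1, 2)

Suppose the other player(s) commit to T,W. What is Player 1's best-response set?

BR_1 = {A,B}

u_1(A vs T,W) = 6
u_1(B vs T,W) = 6
u_1(C vs T,W) = 4
u_1(D vs T,W) = 5
u_1(E vs T,W) = 2
max payoff 6 at {A,B}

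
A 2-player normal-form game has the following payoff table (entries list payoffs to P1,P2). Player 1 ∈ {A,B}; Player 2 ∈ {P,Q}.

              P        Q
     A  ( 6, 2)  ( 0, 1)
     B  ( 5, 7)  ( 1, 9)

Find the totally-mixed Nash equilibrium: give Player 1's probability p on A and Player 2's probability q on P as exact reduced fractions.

P1 indiff ⇒ q·6+(1-q)·0 = q·5+(1-q)·1 ⇒ q(1) = (1-q)(1) ⇒ q = 1/2
P2 indiff ⇒ p·2+(1-p)·7 = p·1+(1-p)·9 ⇒ p(1) = (1-p)(2) ⇒ p = 2/3

P1 mixes 2/3 on A; P2 mixes 1/2 on P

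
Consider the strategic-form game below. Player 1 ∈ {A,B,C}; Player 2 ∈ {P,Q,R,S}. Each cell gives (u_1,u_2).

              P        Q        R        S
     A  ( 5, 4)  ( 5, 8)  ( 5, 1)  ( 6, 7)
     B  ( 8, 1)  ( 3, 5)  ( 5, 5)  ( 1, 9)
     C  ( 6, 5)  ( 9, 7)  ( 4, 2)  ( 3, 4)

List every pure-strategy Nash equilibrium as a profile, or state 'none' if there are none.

(A,P): not NE [P1→B gives 8>5; P2→Q gives 8>4]
(A,Q): not NE [P1→C gives 9>5]
(A,R): not NE [P2→Q gives 8>1]
(A,S): not NE [P2→Q gives 8>7]
(B,P): not NE [P2→S gives 9>1]
(B,Q): not NE [P1→C gives 9>3; P2→S gives 9>5]
(B,R): not NE [P2→S gives 9>5]
(B,S): not NE [P1→A gives 6>1]
(C,P): not NE [P1→B gives 8>6; P2→Q gives 7>5]
(C,Q): NE
(C,R): not NE [P1→B gives 5>4; P2→Q gives 7>2]
(C,S): not NE [P1→A gives 6>3; P2→Q gives 7>4]

NE set: (C,Q)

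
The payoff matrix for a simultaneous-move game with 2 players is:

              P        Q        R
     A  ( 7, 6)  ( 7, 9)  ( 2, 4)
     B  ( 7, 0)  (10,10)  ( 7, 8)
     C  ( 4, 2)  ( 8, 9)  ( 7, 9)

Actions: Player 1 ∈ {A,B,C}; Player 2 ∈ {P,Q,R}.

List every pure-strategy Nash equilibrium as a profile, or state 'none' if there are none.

PSNE = {(B,Q), (C,R)}

(A,P): not NE [P2→Q gives 9>6]
(A,Q): not NE [P1→B gives 10>7]
(A,R): not NE [P1→C gives 7>2; P2→Q gives 9>4]
(B,P): not NE [P2→Q gives 10>0]
(B,Q): NE
(B,R): not NE [P2→Q gives 10>8]
(C,P): not NE [P1→B gives 7>4; P2→R gives 9>2]
(C,Q): not NE [P1→B gives 10>8]
(C,R): NE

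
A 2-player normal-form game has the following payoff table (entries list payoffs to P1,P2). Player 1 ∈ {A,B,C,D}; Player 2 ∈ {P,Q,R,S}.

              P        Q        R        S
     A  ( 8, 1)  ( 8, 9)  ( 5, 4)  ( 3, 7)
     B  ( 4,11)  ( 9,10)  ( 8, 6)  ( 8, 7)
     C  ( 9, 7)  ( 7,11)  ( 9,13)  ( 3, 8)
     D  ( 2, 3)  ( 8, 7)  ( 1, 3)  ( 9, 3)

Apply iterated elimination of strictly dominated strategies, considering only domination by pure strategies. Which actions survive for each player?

IESDS → P1:{A,B,C} P2:{P,Q,R}

P2 drop S (Q beats it: A:9>7 B:10>7 C:11>8 D:7>3)
P1 drop D (B beats it: P:4>2 Q:9>8 R:8>1)
P1→{A,B,C} P2→{P,Q,R}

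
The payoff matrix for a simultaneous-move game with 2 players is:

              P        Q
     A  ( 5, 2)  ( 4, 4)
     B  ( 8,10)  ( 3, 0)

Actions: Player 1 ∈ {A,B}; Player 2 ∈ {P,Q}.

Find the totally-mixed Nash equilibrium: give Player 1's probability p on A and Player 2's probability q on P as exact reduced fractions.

P1 indiff ⇒ q·5+(1-q)·4 = q·8+(1-q)·3 ⇒ q(-3) = (1-q)(-1) ⇒ q = 1/4
P2 indiff ⇒ p·2+(1-p)·10 = p·4+(1-p)·0 ⇒ p(-2) = (1-p)(-10) ⇒ p = 5/6

P1 mixes 5/6 on A; P2 mixes 1/4 on P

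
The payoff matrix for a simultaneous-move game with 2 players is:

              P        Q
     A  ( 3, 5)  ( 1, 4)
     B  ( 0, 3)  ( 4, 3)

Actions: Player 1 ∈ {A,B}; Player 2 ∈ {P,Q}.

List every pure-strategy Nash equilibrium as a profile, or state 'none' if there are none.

(A,P): NE
(A,Q): not NE [P1→B gives 4>1; P2→P gives 5>4]
(B,P): not NE [P1→A gives 3>0]
(B,Q): NE

NE set: (A,P), (B,Q)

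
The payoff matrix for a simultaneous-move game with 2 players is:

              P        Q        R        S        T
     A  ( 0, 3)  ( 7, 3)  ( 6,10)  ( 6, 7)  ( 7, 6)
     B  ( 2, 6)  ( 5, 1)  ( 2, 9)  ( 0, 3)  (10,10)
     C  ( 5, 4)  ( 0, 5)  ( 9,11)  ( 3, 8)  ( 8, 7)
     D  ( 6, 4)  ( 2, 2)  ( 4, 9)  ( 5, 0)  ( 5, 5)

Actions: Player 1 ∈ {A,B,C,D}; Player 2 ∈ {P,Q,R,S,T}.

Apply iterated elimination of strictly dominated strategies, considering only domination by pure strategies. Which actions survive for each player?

P2 drop P (R beats it: A:10>3 B:9>6 C:11>4 D:9>4)
P1 drop D (A beats it: Q:7>2 R:6>4 S:6>5 T:7>5)
P2 drop Q (R beats it: A:10>3 B:9>1 C:11>5)
P2 drop S (R beats it: A:10>7 B:9>3 C:11>8)
P1 drop A (C beats it: R:9>6 T:8>7)
P1→{B,C} P2→{R,T}

IESDS → P1:{B,C} P2:{R,T}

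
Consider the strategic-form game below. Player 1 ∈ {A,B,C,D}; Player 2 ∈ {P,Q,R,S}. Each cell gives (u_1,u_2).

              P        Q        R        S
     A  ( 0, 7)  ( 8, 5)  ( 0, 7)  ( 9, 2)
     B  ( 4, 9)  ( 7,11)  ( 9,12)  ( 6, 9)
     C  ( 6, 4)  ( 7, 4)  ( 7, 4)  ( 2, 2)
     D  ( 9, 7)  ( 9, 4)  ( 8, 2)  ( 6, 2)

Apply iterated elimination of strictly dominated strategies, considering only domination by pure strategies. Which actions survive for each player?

P1 drop C (D beats it: P:9>6 Q:9>7 R:8>7 S:6>2)
P2 drop S (Q beats it: A:5>2 B:11>9 D:4>2)
P1 drop A (D beats it: P:9>0 Q:9>8 R:8>0)
P1→{B,D} P2→{P,Q,R}

Survivors P1:{B,D} P2:{P,Q,R}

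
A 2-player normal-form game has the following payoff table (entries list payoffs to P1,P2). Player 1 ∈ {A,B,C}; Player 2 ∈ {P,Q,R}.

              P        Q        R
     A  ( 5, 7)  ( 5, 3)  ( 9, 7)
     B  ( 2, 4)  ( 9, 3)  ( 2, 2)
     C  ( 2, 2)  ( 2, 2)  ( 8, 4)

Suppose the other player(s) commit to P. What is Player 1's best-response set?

BR_1 = {A}

u_1(A vs P) = 5
u_1(B vs P) = 2
u_1(C vs P) = 2
max payoff 5 at {A}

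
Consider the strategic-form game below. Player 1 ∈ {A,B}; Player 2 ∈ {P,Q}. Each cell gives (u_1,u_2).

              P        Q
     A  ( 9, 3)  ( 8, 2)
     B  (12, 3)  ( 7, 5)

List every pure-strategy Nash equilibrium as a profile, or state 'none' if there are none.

(A,P): not NE [P1→B gives 12>9]
(A,Q): not NE [P2→P gives 3>2]
(B,P): not NE [P2→Q gives 5>3]
(B,Q): not NE [P1→A gives 8>7]

Equilibria: none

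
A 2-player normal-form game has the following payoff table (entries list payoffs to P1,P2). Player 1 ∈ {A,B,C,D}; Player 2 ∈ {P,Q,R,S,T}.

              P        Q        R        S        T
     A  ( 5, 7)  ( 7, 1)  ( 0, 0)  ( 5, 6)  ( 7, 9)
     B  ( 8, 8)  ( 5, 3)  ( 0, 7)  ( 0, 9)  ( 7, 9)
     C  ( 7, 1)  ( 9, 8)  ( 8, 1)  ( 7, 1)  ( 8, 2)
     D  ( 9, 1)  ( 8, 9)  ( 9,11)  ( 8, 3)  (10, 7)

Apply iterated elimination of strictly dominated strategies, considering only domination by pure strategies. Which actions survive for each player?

P1 drop A (C beats it: P:7>5 Q:9>7 R:8>0 S:7>5 T:8>7)
P1 drop B (D beats it: P:9>8 Q:8>5 R:9>0 S:8>0 T:10>7)
P2 drop P (Q beats it: C:8>1 D:9>1)
P2 drop S (Q beats it: C:8>1 D:9>3)
P2 drop T (Q beats it: C:8>2 D:9>7)
P1→{C,D} P2→{Q,R}

IESDS → P1:{C,D} P2:{Q,R}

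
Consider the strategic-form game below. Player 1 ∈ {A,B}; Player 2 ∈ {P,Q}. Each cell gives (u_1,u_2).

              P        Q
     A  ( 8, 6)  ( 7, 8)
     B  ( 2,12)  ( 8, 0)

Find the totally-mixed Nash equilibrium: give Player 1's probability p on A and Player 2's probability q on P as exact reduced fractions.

P1 mixes 6/7 on A; P2 mixes 1/7 on P

P1 indiff ⇒ q·8+(1-q)·7 = q·2+(1-q)·8 ⇒ q(6) = (1-q)(1) ⇒ q = 1/7
P2 indiff ⇒ p·6+(1-p)·12 = p·8+(1-p)·0 ⇒ p(-2) = (1-p)(-12) ⇒ p = 6/7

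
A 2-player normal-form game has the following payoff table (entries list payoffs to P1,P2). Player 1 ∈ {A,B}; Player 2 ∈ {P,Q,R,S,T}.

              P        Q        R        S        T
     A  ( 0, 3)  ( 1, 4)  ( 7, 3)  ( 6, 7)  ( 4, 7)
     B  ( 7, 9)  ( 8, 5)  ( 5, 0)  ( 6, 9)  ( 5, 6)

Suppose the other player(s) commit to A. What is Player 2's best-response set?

argmax u_2 = {S,T}

u_2(P vs A) = 3
u_2(Q vs A) = 4
u_2(R vs A) = 3
u_2(S vs A) = 7
u_2(T vs A) = 7
max payoff 7 at {S,T}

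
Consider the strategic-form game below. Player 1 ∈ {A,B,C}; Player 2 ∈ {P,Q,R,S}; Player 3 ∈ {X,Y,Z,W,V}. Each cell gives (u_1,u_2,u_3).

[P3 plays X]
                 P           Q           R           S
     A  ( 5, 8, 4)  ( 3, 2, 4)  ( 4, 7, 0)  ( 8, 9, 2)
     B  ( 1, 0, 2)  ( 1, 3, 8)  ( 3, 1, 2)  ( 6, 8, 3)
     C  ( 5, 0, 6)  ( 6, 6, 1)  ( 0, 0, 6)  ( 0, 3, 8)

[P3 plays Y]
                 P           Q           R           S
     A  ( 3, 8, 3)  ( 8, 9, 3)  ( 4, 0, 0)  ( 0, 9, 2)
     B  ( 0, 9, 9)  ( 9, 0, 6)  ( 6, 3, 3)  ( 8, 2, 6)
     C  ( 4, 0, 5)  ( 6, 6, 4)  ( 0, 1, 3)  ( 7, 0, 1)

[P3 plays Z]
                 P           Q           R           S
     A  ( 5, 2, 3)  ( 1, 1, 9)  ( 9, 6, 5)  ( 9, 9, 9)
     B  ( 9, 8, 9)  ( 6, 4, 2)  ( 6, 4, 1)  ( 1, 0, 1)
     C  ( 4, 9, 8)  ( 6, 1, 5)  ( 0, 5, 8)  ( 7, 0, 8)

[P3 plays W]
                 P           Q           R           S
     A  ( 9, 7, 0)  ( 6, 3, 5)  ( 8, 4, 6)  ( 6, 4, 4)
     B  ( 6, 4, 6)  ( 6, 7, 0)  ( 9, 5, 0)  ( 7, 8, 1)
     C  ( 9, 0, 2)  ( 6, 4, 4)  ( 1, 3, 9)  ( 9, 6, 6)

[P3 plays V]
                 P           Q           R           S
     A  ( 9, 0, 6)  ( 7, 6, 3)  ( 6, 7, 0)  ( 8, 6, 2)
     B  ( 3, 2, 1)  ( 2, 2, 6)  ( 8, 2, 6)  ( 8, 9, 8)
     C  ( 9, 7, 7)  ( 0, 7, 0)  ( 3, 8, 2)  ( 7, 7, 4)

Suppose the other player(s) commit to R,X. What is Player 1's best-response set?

P1 best: {A}

u_1(A vs R,X) = 4
u_1(B vs R,X) = 3
u_1(C vs R,X) = 0
max payoff 4 at {A}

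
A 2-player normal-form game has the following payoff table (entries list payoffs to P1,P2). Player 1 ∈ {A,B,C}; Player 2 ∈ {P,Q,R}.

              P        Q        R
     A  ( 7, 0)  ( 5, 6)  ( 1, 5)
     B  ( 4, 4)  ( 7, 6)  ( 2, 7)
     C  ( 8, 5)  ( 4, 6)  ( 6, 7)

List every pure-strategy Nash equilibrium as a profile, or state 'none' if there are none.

(A,P): not NE [P1→C gives 8>7; P2→Q gives 6>0]
(A,Q): not NE [P1→B gives 7>5]
(A,R): not NE [P1→C gives 6>1; P2→Q gives 6>5]
(B,P): not NE [P1→C gives 8>4; P2→R gives 7>4]
(B,Q): not NE [P2→R gives 7>6]
(B,R): not NE [P1→C gives 6>2]
(C,P): not NE [P2→R gives 7>5]
(C,Q): not NE [P1→B gives 7>4; P2→R gives 7>6]
(C,R): NE

PSNE = {(C,R)}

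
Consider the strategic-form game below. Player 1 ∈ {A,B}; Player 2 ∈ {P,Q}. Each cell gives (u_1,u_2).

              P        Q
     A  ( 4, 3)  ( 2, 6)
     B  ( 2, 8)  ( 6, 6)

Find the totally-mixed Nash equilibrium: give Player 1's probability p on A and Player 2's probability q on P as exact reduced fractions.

p=2/5, q=2/3

P1 indiff ⇒ q·4+(1-q)·2 = q·2+(1-q)·6 ⇒ q(2) = (1-q)(4) ⇒ q = 2/3
P2 indiff ⇒ p·3+(1-p)·8 = p·6+(1-p)·6 ⇒ p(-3) = (1-p)(-2) ⇒ p = 2/5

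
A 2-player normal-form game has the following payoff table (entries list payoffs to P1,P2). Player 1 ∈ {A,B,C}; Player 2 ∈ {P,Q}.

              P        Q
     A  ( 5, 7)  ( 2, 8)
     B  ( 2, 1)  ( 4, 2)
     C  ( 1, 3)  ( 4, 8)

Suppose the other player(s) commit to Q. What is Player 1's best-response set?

u_1(A vs Q) = 2
u_1(B vs Q) = 4
u_1(C vs Q) = 4
max payoff 4 at {B,C}

P1 best: {B,C}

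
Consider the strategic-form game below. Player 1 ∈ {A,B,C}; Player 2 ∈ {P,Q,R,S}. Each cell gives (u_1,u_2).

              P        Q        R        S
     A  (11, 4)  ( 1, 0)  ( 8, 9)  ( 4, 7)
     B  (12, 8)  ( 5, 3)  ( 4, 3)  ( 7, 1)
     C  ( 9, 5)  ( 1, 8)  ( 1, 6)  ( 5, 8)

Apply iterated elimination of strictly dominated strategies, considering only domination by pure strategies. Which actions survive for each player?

P1 drop C (B beats it: P:12>9 Q:5>1 R:4>1 S:7>5)
P2 drop Q (P beats it: A:4>0 B:8>3)
P2 drop S (R beats it: A:9>7 B:3>1)
P1→{A,B} P2→{P,R}

IESDS → P1:{A,B} P2:{P,R}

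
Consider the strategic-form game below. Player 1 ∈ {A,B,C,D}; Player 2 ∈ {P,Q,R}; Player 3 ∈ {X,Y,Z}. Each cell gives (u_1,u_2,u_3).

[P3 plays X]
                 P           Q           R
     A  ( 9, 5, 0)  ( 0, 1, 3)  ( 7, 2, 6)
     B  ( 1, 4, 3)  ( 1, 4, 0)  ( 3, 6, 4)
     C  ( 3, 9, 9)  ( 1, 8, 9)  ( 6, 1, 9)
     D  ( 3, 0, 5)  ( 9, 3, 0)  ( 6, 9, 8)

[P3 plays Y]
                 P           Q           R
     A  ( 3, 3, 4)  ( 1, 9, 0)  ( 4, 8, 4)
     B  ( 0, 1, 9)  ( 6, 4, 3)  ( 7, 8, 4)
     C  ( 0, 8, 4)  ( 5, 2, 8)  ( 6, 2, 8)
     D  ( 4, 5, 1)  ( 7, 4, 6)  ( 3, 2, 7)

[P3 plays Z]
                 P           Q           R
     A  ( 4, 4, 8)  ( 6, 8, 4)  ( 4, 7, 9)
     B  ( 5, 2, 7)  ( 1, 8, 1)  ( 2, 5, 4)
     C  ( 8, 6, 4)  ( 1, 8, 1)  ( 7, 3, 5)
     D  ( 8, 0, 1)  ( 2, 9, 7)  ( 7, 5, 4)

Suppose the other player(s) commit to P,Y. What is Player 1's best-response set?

argmax u_1 = {D}

u_1(A vs P,Y) = 3
u_1(B vs P,Y) = 0
u_1(C vs P,Y) = 0
u_1(D vs P,Y) = 4
max payoff 4 at {D}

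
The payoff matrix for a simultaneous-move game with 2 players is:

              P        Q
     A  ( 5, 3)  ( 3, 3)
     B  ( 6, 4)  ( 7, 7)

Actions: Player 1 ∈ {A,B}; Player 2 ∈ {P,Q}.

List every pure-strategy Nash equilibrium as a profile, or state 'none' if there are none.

PSNE = {(B,Q)}

(A,P): not NE [P1→B gives 6>5]
(A,Q): not NE [P1→B gives 7>3]
(B,P): not NE [P2→Q gives 7>4]
(B,Q): NE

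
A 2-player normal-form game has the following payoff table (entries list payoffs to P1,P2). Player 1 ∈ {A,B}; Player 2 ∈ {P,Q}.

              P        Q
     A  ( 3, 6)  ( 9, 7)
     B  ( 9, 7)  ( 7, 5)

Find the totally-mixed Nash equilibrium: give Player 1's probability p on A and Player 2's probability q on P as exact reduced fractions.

P1 indiff ⇒ q·3+(1-q)·9 = q·9+(1-q)·7 ⇒ q(-6) = (1-q)(-2) ⇒ q = 1/4
P2 indiff ⇒ p·6+(1-p)·7 = p·7+(1-p)·5 ⇒ p(-1) = (1-p)(-2) ⇒ p = 2/3

p=2/3, q=1/4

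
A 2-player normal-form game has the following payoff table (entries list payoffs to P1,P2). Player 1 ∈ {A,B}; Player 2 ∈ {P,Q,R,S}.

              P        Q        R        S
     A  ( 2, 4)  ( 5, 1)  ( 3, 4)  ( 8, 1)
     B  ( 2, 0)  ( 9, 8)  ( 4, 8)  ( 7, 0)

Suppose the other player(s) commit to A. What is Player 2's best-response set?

argmax u_2 = {P,R}

u_2(P vs A) = 4
u_2(Q vs A) = 1
u_2(R vs A) = 4
u_2(S vs A) = 1
max payoff 4 at {P,R}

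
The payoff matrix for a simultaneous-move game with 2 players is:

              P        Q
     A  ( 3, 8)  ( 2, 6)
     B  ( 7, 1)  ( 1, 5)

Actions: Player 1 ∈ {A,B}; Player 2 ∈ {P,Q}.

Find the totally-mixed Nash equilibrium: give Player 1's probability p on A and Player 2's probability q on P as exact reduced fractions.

P1 indiff ⇒ q·3+(1-q)·2 = q·7+(1-q)·1 ⇒ q(-4) = (1-q)(-1) ⇒ q = 1/5
P2 indiff ⇒ p·8+(1-p)·1 = p·6+(1-p)·5 ⇒ p(2) = (1-p)(4) ⇒ p = 2/3

p=2/3, q=1/5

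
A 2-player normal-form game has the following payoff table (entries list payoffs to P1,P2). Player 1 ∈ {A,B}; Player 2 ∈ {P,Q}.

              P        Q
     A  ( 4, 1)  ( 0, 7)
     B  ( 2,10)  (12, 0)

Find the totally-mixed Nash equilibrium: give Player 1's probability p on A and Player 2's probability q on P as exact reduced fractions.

P1 indiff ⇒ q·4+(1-q)·0 = q·2+(1-q)·12 ⇒ q(2) = (1-q)(12) ⇒ q = 6/7
P2 indiff ⇒ p·1+(1-p)·10 = p·7+(1-p)·0 ⇒ p(-6) = (1-p)(-10) ⇒ p = 5/8

(p,q) = (5/8, 6/7)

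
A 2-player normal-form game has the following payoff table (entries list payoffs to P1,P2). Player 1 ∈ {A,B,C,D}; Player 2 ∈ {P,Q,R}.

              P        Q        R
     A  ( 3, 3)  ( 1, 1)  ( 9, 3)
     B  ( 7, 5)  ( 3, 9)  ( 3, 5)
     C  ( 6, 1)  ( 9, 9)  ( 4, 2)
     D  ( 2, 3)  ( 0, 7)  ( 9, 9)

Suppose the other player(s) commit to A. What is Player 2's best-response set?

u_2(P vs A) = 3
u_2(Q vs A) = 1
u_2(R vs A) = 3
max payoff 3 at {P,R}

argmax u_2 = {P,R}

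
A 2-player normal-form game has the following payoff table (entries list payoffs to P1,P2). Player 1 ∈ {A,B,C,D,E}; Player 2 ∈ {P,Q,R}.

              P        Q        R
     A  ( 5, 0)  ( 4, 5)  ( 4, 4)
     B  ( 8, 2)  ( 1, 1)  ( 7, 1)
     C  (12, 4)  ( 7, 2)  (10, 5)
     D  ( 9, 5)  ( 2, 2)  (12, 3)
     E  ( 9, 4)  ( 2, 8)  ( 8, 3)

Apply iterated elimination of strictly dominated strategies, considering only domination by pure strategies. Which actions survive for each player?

Remaining: P1:{C,D} P2:{P,R}

P1 drop A (C beats it: P:12>5 Q:7>4 R:10>4)
P1 drop B (C beats it: P:12>8 Q:7>1 R:10>7)
P1 drop E (C beats it: P:12>9 Q:7>2 R:10>8)
P2 drop Q (P beats it: C:4>2 D:5>2)
P1→{C,D} P2→{P,R}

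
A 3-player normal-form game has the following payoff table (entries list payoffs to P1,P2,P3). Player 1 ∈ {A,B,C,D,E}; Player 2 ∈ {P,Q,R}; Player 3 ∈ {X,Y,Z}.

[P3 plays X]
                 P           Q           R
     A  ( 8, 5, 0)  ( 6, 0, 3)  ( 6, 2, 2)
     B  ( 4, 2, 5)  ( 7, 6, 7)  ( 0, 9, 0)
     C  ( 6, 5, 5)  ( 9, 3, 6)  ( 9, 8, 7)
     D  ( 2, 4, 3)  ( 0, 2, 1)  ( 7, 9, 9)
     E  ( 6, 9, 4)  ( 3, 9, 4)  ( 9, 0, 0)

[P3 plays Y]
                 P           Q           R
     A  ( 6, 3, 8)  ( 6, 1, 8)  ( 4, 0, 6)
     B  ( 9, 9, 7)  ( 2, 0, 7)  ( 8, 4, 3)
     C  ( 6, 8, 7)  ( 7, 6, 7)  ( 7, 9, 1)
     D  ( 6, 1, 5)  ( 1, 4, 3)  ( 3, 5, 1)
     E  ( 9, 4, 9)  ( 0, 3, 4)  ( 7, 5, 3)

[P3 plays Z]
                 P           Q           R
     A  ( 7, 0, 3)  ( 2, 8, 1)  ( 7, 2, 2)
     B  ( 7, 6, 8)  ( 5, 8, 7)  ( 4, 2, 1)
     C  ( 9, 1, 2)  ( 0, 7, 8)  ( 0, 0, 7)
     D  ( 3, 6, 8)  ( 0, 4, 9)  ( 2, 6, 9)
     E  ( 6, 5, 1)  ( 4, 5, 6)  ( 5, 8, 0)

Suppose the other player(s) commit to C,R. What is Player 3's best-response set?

BR_3 = {X,Z}

u_3(X vs C,R) = 7
u_3(Y vs C,R) = 1
u_3(Z vs C,R) = 7
max payoff 7 at {X,Z}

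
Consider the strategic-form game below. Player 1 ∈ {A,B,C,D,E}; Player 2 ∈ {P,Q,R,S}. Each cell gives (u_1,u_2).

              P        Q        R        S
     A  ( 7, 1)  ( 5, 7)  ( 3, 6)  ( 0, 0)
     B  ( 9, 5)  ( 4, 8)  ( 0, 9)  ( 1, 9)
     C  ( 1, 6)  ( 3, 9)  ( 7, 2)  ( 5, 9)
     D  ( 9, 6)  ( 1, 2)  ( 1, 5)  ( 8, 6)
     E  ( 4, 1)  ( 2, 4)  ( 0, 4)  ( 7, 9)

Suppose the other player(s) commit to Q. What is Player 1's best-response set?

BR_1 = {A}

u_1(A vs Q) = 5
u_1(B vs Q) = 4
u_1(C vs Q) = 3
u_1(D vs Q) = 1
u_1(E vs Q) = 2
max payoff 5 at {A}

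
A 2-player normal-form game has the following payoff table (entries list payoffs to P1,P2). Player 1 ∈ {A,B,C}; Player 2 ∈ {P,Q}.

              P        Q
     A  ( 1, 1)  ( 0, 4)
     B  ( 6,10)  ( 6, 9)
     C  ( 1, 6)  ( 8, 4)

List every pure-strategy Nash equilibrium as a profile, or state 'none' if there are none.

NE set: (B,P)

(A,P): not NE [P1→B gives 6>1; P2→Q gives 4>1]
(A,Q): not NE [P1→C gives 8>0]
(B,P): NE
(B,Q): not NE [P1→C gives 8>6; P2→P gives 10>9]
(C,P): not NE [P1→B gives 6>1]
(C,Q): not NE [P2→P gives 6>4]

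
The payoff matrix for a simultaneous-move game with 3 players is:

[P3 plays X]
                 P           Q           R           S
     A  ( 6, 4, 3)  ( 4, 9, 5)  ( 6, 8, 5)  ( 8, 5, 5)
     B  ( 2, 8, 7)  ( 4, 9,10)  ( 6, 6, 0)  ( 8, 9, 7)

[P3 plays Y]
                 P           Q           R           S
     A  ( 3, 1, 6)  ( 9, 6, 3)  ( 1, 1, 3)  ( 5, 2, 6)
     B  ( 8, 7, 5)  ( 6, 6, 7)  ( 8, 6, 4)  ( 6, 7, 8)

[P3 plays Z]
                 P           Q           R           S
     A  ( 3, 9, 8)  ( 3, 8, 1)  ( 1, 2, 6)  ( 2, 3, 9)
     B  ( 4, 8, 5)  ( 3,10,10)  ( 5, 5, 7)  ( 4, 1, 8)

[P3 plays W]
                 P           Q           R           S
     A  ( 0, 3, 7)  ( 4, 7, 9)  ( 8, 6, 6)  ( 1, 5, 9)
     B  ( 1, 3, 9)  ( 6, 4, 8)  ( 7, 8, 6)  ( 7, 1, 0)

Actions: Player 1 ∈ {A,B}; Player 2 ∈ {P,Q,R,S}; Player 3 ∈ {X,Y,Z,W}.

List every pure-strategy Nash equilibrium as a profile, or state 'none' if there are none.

PSNE = {(B,Q,X), (B,Q,Z), (B,S,Y)}

(A,P,X): not NE [P2→Q gives 9>4; P3→Z gives 8>3]
(A,P,Y): not NE [P1→B gives 8>3; P2→Q gives 6>1; P3→Z gives 8>6]
(A,P,Z): not NE [P1→B gives 4>3]
(A,P,W): not NE [P1→B gives 1>0; P2→Q gives 7>3; P3→Z gives 8>7]
(A,Q,X): not NE [P3→W gives 9>5]
(A,Q,Y): not NE [P3→W gives 9>3]
(A,Q,Z): not NE [P2→P gives 9>8; P3→W gives 9>1]
(A,Q,W): not NE [P1→B gives 6>4]
(A,R,X): not NE [P2→Q gives 9>8; P3→W gives 6>5]
(A,R,Y): not NE [P1→B gives 8>1; P2→Q gives 6>1; P3→W gives 6>3]
(A,R,Z): not NE [P1→B gives 5>1; P2→P gives 9>2]
(A,R,W): not NE [P2→Q gives 7>6]
(A,S,X): not NE [P2→Q gives 9>5; P3→W gives 9>5]
(A,S,Y): not NE [P1→B gives 6>5; P2→Q gives 6>2; P3→W gives 9>6]
(A,S,Z): not NE [P1→B gives 4>2; P2→P gives 9>3]
(A,S,W): not NE [P1→B gives 7>1; P2→Q gives 7>5]
(B,P,X): not NE [P1→A gives 6>2; P2→S gives 9>8; P3→W gives 9>7]
(B,P,Y): not NE [P3→W gives 9>5]
(B,P,Z): not NE [P2→Q gives 10>8; P3→W gives 9>5]
(B,P,W): not NE [P2→R gives 8>3]
(B,Q,X): NE
(B,Q,Y): not NE [P1→A gives 9>6; P2→S gives 7>6; P3→Z gives 10>7]
(B,Q,Z): NE
(B,Q,W): not NE [P2→R gives 8>4; P3→Z gives 10>8]
(B,R,X): not NE [P2→S gives 9>6; P3→Z gives 7>0]
(B,R,Y): not NE [P2→S gives 7>6; P3→Z gives 7>4]
(B,R,Z): not NE [P2→Q gives 10>5]
(B,R,W): not NE [P1→A gives 8>7; P3→Z gives 7>6]
(B,S,X): not NE [P3→Z gives 8>7]
(B,S,Y): NE
(B,S,Z): not NE [P2→Q gives 10>1]
(B,S,W): not NE [P2→R gives 8>1; P3→Z gives 8>0]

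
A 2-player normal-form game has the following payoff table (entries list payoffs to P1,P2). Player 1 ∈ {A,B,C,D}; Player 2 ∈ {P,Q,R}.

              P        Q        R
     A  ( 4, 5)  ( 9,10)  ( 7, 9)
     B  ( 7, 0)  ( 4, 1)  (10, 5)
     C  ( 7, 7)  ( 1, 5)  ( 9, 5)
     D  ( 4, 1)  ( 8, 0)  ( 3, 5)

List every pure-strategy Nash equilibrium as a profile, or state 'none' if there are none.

NE set: (A,Q), (B,R), (C,P)

(A,P): not NE [P1→C gives 7>4; P2→Q gives 10>5]
(A,Q): NE
(A,R): not NE [P1→B gives 10>7; P2→Q gives 10>9]
(B,P): not NE [P2→R gives 5>0]
(B,Q): not NE [P1→A gives 9>4; P2→R gives 5>1]
(B,R): NE
(C,P): NE
(C,Q): not NE [P1→A gives 9>1; P2→P gives 7>5]
(C,R): not NE [P1→B gives 10>9; P2→P gives 7>5]
(D,P): not NE [P1→C gives 7>4; P2→R gives 5>1]
(D,Q): not NE [P1→A gives 9>8; P2→R gives 5>0]
(D,R): not NE [P1→B gives 10>3]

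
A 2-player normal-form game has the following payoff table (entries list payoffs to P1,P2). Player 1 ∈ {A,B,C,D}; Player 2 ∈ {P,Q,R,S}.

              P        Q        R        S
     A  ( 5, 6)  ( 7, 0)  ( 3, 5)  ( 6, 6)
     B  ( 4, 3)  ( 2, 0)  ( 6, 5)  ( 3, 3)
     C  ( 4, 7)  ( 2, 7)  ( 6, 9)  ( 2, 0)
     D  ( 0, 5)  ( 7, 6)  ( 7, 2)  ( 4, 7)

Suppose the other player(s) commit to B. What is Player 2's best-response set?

u_2(P vs B) = 3
u_2(Q vs B) = 0
u_2(R vs B) = 5
u_2(S vs B) = 3
max payoff 5 at {R}

BR_2 = {R}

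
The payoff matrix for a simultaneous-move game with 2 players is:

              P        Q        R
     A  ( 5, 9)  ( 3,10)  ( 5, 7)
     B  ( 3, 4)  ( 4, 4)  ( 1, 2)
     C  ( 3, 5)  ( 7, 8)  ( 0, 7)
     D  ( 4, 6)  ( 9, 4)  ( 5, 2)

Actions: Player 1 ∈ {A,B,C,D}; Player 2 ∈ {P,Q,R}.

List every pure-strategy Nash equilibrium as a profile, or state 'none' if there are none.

PSNE: ∅

(A,P): not NE [P2→Q gives 10>9]
(A,Q): not NE [P1→D gives 9>3]
(A,R): not NE [P2→Q gives 10>7]
(B,P): not NE [P1→A gives 5>3]
(B,Q): not NE [P1→D gives 9>4]
(B,R): not NE [P1→D gives 5>1; P2→Q gives 4>2]
(C,P): not NE [P1→A gives 5>3; P2→Q gives 8>5]
(C,Q): not NE [P1→D gives 9>7]
(C,R): not NE [P1→D gives 5>0; P2→Q gives 8>7]
(D,P): not NE [P1→A gives 5>4]
(D,Q): not NE [P2→P gives 6>4]
(D,R): not NE [P2→P gives 6>2]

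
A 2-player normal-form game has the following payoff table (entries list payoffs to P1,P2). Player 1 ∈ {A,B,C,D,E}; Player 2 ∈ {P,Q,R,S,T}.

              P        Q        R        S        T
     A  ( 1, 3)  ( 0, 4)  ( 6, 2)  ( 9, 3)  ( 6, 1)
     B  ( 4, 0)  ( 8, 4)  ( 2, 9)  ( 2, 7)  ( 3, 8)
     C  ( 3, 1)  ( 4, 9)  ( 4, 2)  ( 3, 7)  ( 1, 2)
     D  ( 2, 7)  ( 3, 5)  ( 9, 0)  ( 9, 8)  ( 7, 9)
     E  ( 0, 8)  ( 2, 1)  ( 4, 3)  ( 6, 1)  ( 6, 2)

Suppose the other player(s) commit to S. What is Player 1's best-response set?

BR_1 = {A,D}

u_1(A vs S) = 9
u_1(B vs S) = 2
u_1(C vs S) = 3
u_1(D vs S) = 9
u_1(E vs S) = 6
max payoff 9 at {A,D}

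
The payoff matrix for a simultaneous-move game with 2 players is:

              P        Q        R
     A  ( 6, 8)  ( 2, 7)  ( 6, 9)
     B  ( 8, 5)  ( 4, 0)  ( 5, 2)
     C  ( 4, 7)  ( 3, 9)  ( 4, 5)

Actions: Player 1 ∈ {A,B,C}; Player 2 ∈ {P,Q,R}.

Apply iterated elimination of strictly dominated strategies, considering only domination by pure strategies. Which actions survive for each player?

P1 drop C (B beats it: P:8>4 Q:4>3 R:5>4)
P2 drop Q (P beats it: A:8>7 B:5>0)
P1→{A,B} P2→{P,R}

Remaining: P1:{A,B} P2:{P,R}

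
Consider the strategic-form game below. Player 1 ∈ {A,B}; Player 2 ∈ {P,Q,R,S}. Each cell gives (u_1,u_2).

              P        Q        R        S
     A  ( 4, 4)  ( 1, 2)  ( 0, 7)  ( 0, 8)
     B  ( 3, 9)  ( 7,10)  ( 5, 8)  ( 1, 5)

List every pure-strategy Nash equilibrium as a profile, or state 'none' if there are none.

(A,P): not NE [P2→S gives 8>4]
(A,Q): not NE [P1→B gives 7>1; P2→S gives 8>2]
(A,R): not NE [P1→B gives 5>0; P2→S gives 8>7]
(A,S): not NE [P1→B gives 1>0]
(B,P): not NE [P1→A gives 4>3; P2→Q gives 10>9]
(B,Q): NE
(B,R): not NE [P2→Q gives 10>8]
(B,S): not NE [P2→Q gives 10>5]

NE set: (B,Q)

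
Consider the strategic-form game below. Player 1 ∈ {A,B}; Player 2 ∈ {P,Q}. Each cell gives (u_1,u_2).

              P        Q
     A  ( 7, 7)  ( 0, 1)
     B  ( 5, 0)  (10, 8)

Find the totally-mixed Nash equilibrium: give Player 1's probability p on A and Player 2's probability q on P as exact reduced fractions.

P1 indiff ⇒ q·7+(1-q)·0 = q·5+(1-q)·10 ⇒ q(2) = (1-q)(10) ⇒ q = 5/6
P2 indiff ⇒ p·7+(1-p)·0 = p·1+(1-p)·8 ⇒ p(6) = (1-p)(8) ⇒ p = 4/7

p=4/7, q=5/6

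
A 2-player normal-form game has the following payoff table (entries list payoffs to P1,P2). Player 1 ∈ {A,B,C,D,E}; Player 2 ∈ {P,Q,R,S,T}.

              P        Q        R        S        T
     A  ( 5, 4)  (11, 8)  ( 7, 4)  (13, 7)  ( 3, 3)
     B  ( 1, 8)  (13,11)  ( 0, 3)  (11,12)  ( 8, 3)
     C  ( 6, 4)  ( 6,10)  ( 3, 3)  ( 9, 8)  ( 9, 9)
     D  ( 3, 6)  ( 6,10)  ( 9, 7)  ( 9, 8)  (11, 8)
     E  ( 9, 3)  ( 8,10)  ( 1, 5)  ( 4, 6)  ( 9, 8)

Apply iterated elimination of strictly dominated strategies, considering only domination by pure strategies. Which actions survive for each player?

IESDS → P1:{A,B} P2:{Q,S}

P2 drop P (Q beats it: A:8>4 B:11>8 C:10>4 D:10>6 E:10>3)
P2 drop R (Q beats it: A:8>4 B:11>3 C:10>3 D:10>7 E:10>5)
P2 drop T (Q beats it: A:8>3 B:11>3 C:10>9 D:10>8 E:10>8)
P1 drop C (A beats it: Q:11>6 S:13>9)
P1 drop D (A beats it: Q:11>6 S:13>9)
P1 drop E (A beats it: Q:11>8 S:13>4)
P1→{A,B} P2→{Q,S}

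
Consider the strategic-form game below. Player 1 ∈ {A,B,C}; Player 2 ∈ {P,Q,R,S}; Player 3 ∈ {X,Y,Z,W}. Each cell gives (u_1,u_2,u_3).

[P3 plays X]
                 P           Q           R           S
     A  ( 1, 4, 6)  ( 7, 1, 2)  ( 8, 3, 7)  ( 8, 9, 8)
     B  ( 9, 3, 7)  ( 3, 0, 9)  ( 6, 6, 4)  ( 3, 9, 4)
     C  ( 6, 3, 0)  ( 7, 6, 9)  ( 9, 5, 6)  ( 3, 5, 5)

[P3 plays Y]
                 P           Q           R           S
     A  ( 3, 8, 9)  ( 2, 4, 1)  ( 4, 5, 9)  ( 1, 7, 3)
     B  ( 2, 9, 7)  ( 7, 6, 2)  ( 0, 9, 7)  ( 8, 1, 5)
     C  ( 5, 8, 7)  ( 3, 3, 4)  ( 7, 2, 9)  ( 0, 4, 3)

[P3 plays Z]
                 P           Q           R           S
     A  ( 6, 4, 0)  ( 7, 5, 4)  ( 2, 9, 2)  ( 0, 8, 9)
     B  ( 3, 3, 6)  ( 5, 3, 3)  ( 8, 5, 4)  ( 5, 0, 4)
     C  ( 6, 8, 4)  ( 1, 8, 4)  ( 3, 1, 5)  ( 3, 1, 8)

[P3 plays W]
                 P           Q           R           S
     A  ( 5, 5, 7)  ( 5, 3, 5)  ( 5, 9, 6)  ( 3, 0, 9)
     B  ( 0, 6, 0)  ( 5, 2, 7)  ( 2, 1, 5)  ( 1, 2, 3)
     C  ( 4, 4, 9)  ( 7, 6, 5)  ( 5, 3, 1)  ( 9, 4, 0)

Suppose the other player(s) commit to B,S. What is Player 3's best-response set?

u_3(X vs B,S) = 4
u_3(Y vs B,S) = 5
u_3(Z vs B,S) = 4
u_3(W vs B,S) = 3
max payoff 5 at {Y}

P3 best: {Y}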